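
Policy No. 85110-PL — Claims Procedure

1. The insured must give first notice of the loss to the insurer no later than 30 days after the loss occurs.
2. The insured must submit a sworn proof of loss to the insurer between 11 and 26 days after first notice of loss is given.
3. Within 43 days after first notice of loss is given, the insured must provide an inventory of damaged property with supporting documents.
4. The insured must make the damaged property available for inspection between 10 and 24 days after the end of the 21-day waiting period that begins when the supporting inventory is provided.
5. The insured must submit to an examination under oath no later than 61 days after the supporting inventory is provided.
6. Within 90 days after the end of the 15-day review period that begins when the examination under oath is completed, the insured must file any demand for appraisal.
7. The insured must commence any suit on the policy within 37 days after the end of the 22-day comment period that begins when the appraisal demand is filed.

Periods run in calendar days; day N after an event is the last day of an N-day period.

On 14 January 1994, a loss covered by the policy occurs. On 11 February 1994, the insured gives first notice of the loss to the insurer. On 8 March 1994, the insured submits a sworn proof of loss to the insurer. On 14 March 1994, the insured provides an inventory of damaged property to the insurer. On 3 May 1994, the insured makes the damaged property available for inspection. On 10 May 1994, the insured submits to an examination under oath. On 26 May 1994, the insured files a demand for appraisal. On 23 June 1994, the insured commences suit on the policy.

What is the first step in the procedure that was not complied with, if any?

(1) due by 14 January 1994 + 30 days = 13 February 1994; completed 11 February 1994, before the deadline.
(2) the permitted window runs from 11 February 1994 + 11 = 22 February 1994 to 11 February 1994 + 26 = 9 March 1994; 8 March 1994 falls inside that range.
(3) due by 11 February 1994 + 43 days = 26 March 1994; completed 14 March 1994, before the deadline.
(4) the permitted window runs from 4 April 1994 + 10 = 14 April 1994 to 4 April 1994 + 24 = 28 April 1994; done 3 May 1994 — 5 days after the window closed.

Step 4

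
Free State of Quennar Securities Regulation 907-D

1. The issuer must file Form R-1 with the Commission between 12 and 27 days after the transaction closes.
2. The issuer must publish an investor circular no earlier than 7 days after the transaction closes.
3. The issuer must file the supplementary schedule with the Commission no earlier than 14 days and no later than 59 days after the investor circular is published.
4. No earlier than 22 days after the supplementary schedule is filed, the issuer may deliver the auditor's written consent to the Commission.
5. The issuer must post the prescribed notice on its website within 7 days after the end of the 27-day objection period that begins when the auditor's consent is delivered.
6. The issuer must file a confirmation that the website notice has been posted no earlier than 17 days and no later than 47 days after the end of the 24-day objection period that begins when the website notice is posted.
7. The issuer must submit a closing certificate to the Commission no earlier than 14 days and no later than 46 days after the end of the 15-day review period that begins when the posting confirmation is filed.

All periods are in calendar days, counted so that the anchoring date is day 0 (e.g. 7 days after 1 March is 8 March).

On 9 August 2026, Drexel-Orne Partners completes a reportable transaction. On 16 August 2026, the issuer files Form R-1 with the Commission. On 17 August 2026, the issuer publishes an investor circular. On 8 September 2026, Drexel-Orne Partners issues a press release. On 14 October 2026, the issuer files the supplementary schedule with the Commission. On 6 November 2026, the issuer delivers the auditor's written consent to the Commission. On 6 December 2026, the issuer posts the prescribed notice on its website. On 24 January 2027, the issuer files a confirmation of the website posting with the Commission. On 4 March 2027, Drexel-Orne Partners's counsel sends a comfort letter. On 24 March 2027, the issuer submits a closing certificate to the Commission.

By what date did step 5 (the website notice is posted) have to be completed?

10 December 2026

The auditor's consent is delivered on 6 November 2026; the 27-day objection period therefore ends 3 December 2026, and step 5 runs from that date. 7 days after 3 December 2026 is 10 December 2026.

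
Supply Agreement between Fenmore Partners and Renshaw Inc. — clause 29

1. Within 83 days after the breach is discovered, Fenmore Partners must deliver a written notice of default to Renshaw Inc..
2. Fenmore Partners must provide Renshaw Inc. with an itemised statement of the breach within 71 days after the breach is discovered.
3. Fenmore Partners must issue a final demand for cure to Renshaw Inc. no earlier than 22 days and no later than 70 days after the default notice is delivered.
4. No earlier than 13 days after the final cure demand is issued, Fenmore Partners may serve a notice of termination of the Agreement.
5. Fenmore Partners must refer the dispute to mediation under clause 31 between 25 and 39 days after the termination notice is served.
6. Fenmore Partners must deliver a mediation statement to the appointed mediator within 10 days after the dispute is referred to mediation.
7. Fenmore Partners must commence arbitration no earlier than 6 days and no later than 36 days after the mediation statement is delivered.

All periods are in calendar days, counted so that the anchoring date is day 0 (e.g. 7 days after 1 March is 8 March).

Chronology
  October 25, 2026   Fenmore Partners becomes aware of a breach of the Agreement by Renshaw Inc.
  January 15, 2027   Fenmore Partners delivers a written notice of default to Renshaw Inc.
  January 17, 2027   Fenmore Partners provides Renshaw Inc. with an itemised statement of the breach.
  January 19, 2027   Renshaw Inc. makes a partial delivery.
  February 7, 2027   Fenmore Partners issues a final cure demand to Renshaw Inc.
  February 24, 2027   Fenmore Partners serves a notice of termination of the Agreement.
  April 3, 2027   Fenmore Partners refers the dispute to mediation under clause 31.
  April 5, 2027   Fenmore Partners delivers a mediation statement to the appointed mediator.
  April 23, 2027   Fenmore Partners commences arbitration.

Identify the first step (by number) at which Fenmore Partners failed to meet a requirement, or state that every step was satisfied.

Step 2

Step 1 — counting 83 days from October 25, 2026 (when the breach is discovered) gives a deadline of January 16, 2027; completed January 15, 2027, before the deadline.
Step 2 — counting 71 days from October 25, 2026 (when the breach is discovered) gives a deadline of January 4, 2027; done January 17, 2027 — 13 days late.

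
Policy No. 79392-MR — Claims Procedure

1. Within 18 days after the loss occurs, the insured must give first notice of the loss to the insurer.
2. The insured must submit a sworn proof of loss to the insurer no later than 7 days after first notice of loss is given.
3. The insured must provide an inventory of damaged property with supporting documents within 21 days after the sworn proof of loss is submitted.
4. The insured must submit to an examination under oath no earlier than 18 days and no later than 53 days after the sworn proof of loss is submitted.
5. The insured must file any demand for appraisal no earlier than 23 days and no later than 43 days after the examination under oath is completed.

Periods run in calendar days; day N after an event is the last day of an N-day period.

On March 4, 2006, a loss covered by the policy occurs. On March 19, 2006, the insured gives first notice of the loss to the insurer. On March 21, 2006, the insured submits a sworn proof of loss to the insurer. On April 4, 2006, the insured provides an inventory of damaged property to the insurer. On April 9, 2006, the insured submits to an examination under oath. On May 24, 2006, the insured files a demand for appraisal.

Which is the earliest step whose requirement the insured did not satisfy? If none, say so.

Step 1: 18 days after March 4, 2006 (when the loss occurs) is March 22, 2006; March 19, 2006 is within that limit.
Step 2: 7 days after March 19, 2006 (when first notice of loss is given) is March 26, 2006; completed March 21, 2006, before the deadline.
Step 3: 21 days after March 21, 2006 (when the sworn proof of loss is submitted) is April 11, 2006; done April 4, 2006 — timely.
Step 4: the window is 18–53 days after March 21, 2006 (when the sworn proof of loss is submitted), so April 8, 2006 through May 13, 2006; April 9, 2006 falls inside that range.
Step 5: the window is 23–43 days after April 9, 2006 (when the examination under oath is completed), so May 2, 2006 through May 22, 2006; May 24, 2006 is 2 days past the end of the window.

Step 5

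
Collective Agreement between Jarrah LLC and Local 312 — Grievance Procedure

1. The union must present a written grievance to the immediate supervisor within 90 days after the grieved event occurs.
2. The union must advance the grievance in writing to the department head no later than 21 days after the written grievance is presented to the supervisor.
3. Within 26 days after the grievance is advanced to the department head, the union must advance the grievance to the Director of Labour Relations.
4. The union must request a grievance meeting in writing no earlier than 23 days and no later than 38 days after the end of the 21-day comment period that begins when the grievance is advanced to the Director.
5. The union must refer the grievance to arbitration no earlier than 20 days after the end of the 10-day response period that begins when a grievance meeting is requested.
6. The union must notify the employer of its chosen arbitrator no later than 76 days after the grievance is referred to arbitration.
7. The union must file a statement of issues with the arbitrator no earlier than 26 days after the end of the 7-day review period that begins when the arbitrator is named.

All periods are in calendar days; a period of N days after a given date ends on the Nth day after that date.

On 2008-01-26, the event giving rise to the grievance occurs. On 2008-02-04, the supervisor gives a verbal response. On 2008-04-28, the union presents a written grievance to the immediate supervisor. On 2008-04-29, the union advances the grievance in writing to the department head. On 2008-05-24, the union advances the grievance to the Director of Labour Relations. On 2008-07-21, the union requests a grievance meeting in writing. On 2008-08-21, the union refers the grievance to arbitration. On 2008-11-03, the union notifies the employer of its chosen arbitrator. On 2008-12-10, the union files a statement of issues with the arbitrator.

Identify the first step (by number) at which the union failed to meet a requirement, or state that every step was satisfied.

Step 1

(1) due by 2008-01-26 + 90 days = 2008-04-25; not done until 2008-04-28, 3 days after the deadline.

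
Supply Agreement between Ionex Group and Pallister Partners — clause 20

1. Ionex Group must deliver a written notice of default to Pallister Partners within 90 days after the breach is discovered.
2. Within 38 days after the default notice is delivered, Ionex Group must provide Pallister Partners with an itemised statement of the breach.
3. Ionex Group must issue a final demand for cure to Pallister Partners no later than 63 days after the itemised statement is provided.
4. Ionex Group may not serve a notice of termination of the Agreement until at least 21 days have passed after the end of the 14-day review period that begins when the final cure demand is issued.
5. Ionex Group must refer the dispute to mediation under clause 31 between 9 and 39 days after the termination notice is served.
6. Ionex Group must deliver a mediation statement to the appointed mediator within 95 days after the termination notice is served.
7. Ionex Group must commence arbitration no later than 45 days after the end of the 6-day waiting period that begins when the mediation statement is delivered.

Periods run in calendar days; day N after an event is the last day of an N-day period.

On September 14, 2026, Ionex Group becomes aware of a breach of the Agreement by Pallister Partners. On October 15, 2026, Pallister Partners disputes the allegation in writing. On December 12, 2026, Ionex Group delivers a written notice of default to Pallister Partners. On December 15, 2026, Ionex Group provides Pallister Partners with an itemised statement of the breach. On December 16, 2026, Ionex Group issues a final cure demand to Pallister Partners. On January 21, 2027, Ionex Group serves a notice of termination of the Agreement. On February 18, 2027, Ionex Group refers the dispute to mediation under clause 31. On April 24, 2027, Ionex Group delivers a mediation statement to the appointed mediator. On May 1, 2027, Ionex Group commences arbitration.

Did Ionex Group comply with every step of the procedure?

(1) due by September 14, 2026 + 90 days = December 13, 2026; done December 12, 2026 — timely.
(2) due by December 12, 2026 + 38 days = January 19, 2027; completed December 15, 2026, before the deadline.
(3) due by December 15, 2026 + 63 days = February 16, 2027; done December 16, 2026 — timely.
(4) permitted from December 30, 2026 + 21 days = January 20, 2027 onward; January 21, 2027 is on or after that date.
(5) the permitted window runs from January 21, 2027 + 9 = January 30, 2027 to January 21, 2027 + 39 = March 1, 2027; February 18, 2027 falls inside that range.
(6) due by January 21, 2027 + 95 days = April 26, 2027; done April 24, 2027 — timely.
(7) due by April 30, 2027 + 45 days = June 14, 2027; completed May 1, 2027, before the deadline.

Yes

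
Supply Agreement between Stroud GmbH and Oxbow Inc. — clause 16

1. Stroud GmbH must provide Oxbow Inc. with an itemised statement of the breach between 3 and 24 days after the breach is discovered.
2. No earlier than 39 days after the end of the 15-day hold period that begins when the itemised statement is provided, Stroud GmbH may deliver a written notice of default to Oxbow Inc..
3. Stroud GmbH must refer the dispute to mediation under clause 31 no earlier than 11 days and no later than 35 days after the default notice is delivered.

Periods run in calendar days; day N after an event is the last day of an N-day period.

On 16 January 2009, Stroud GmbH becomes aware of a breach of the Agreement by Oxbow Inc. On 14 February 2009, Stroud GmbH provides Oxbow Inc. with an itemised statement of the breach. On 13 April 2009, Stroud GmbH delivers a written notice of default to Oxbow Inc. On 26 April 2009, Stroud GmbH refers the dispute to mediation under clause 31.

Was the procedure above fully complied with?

(1) the permitted window runs from 16 January 2009 + 3 = 19 January 2009 to 16 January 2009 + 24 = 9 February 2009; done 14 February 2009 — 5 days after the window closed.

No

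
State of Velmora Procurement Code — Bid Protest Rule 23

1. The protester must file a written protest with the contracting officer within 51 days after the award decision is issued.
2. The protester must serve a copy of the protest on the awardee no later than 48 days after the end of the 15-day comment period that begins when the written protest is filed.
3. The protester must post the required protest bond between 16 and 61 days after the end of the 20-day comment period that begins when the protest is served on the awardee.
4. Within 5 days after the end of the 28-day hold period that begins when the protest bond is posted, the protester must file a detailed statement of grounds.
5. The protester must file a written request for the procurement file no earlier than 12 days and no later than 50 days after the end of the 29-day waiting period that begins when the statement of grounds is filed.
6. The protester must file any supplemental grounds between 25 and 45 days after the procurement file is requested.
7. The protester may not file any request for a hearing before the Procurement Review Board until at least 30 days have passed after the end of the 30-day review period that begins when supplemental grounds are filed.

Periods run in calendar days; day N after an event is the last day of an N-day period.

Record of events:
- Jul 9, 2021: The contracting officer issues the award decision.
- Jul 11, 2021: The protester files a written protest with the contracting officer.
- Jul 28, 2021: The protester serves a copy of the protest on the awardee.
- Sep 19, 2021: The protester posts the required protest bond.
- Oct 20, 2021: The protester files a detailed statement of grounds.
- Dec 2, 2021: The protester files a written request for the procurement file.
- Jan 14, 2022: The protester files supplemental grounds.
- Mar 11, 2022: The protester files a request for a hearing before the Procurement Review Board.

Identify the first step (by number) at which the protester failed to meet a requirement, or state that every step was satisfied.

Step 1 — counting 51 days from Jul 9, 2021 (when the award decision is issued) gives a deadline of Aug 29, 2021; done Jul 11, 2021 — timely.
Step 2 — counting 48 days from Jul 26, 2021 (end of the 15-day comment period, which began when the written protest is filed on Jul 11, 2021) gives a deadline of Sep 12, 2021; done Jul 28, 2021 — timely.
Step 3 — 16 and 61 days from Aug 17, 2021 (end of the 20-day comment period, which began when the protest is served on the awardee on Jul 28, 2021) are Sep 2, 2021 and Oct 17, 2021 respectively; done Sep 19, 2021, which is between those dates.
Step 4 — counting 5 days from Oct 17, 2021 (end of the 28-day hold period, which began when the protest bond is posted on Sep 19, 2021) gives a deadline of Oct 22, 2021; Oct 20, 2021 is within that limit.
Step 5 — 12 and 50 days from Nov 18, 2021 (end of the 29-day waiting period, which began when the statement of grounds is filed on Oct 20, 2021) are Nov 30, 2021 and Jan 7, 2022 respectively; done Dec 2, 2021, which is between those dates.
Step 6 — 25 and 45 days from Dec 2, 2021 (when the procurement file is requested) are Dec 27, 2021 and Jan 16, 2022 respectively; Jan 14, 2022 falls inside that range.
Step 7 — must wait 30 days from Feb 13, 2022 (end of the 30-day review period, which began when supplemental grounds are filed on Jan 14, 2022), so not before Mar 15, 2022; done Mar 11, 2022 — 4 days too early.

Step 7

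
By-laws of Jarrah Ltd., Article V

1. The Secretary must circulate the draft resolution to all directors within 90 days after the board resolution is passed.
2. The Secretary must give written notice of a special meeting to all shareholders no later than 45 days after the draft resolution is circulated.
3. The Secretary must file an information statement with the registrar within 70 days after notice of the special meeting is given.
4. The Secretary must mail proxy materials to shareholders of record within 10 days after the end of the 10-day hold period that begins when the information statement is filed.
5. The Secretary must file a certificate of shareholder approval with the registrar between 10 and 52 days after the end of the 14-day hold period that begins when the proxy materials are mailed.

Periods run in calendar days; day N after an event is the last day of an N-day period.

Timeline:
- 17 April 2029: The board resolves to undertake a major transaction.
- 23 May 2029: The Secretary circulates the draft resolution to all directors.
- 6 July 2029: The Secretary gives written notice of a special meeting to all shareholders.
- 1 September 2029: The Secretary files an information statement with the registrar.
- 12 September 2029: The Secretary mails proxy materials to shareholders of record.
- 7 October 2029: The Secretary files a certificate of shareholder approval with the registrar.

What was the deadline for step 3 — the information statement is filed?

14 September 2029

Step 3 runs from 6 July 2029, when notice of the special meeting is given. 70 days after 6 July 2029 is 14 September 2029.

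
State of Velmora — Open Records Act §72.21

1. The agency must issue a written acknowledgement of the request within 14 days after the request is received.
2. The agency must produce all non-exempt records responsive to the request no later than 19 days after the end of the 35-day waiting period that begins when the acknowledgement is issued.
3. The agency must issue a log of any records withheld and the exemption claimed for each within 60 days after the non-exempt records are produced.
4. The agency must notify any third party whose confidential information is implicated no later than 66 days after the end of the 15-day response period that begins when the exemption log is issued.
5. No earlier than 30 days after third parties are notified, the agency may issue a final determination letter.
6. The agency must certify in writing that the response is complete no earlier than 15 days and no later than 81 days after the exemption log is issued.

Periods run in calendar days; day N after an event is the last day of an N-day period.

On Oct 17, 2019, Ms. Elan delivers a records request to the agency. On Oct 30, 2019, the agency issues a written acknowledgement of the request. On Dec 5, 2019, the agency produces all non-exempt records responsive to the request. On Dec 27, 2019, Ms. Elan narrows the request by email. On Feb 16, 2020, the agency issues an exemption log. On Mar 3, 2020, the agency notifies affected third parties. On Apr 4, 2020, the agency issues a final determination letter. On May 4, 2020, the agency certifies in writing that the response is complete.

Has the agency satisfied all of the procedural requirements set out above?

No

Step 1: 14 days after Oct 17, 2019 (when the request is received) is Oct 31, 2019; done Oct 30, 2019 — timely.
Step 2: 19 days after Dec 4, 2019 (end of the 35-day waiting period, which began when the acknowledgement is issued on Oct 30, 2019) is Dec 23, 2019; completed Dec 5, 2019, before the deadline.
Step 3: 60 days after Dec 5, 2019 (when the non-exempt records are produced) is Feb 3, 2020; not done until Feb 16, 2020, 13 days after the deadline.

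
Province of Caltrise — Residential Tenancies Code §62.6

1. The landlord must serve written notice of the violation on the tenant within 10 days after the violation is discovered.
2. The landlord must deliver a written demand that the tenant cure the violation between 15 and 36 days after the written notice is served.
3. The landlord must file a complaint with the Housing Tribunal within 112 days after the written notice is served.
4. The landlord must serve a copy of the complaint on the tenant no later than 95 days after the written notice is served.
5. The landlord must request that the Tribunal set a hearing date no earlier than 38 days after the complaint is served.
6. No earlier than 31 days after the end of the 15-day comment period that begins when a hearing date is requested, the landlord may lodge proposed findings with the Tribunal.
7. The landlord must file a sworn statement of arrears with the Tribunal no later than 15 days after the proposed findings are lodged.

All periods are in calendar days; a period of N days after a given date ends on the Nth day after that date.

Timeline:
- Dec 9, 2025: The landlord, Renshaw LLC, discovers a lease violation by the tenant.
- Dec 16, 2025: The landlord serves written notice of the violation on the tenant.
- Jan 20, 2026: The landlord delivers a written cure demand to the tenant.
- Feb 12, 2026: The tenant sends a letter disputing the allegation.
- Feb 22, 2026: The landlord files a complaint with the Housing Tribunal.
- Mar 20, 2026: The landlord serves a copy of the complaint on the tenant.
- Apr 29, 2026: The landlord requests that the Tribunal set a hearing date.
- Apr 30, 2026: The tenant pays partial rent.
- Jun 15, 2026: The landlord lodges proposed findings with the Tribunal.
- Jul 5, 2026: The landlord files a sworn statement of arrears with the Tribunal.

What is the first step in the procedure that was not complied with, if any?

Step 1 — counting 10 days from Dec 9, 2025 (when the violation is discovered) gives a deadline of Dec 19, 2025; completed Dec 16, 2025, before the deadline.
Step 2 — 15 and 36 days from Dec 16, 2025 (when the written notice is served) are Dec 31, 2025 and Jan 21, 2026 respectively; done Jan 20, 2026 — within the window.
Step 3 — counting 112 days from Dec 16, 2025 (when the written notice is served) gives a deadline of Apr 7, 2026; done Feb 22, 2026 — timely.
Step 4 — counting 95 days from Dec 16, 2025 (when the written notice is served) gives a deadline of Mar 21, 2026; Mar 20, 2026 is within that limit.
Step 5 — must wait 38 days from Mar 20, 2026 (when the complaint is served), so not before Apr 27, 2026; done Apr 29, 2026, after the minimum wait.
Step 6 — must wait 31 days from May 14, 2026 (end of the 15-day comment period, which began when a hearing date is requested on Apr 29, 2026), so not before Jun 14, 2026; done Jun 15, 2026, after the minimum wait.
Step 7 — counting 15 days from Jun 15, 2026 (when the proposed findings are lodged) gives a deadline of Jun 30, 2026; not done until Jul 5, 2026, 5 days after the deadline.
Later steps need not be reached.

Step 7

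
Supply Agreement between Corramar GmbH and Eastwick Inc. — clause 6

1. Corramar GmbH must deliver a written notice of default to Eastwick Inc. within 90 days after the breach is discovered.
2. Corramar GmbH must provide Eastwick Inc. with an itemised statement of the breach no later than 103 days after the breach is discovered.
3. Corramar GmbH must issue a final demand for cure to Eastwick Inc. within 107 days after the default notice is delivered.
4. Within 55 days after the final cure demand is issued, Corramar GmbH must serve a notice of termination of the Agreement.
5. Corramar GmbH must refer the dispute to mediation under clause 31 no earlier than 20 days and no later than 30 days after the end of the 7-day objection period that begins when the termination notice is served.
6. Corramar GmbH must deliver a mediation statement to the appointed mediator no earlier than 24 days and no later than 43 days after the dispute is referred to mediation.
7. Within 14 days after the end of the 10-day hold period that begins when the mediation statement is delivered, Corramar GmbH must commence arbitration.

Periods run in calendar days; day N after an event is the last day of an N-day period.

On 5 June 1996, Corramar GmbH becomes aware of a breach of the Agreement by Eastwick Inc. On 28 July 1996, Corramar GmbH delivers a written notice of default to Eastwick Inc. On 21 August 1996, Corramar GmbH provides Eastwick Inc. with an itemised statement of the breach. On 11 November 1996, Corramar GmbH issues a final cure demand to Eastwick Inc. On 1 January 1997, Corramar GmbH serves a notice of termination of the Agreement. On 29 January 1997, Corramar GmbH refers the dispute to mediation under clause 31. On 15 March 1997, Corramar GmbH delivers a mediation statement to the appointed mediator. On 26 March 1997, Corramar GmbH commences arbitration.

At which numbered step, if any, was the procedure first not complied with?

Step 6

Step 1 — counting 90 days from 5 June 1996 (when the breach is discovered) gives a deadline of 3 September 1996; 28 July 1996 is within that limit.
Step 2 — counting 103 days from 5 June 1996 (when the breach is discovered) gives a deadline of 16 September 1996; 21 August 1996 is within that limit.
Step 3 — counting 107 days from 28 July 1996 (when the default notice is delivered) gives a deadline of 12 November 1996; completed 11 November 1996, before the deadline.
Step 4 — counting 55 days from 11 November 1996 (when the final cure demand is issued) gives a deadline of 5 January 1997; 1 January 1997 is within that limit.
Step 5 — 20 and 30 days from 8 January 1997 (end of the 7-day objection period, which began when the termination notice is served on 1 January 1997) are 28 January 1997 and 7 February 1997 respectively; done 29 January 1997, which is between those dates.
Step 6 — 24 and 43 days from 29 January 1997 (when the dispute is referred to mediation) are 22 February 1997 and 13 March 1997 respectively; done 15 March 1997 — 2 days after the window closed.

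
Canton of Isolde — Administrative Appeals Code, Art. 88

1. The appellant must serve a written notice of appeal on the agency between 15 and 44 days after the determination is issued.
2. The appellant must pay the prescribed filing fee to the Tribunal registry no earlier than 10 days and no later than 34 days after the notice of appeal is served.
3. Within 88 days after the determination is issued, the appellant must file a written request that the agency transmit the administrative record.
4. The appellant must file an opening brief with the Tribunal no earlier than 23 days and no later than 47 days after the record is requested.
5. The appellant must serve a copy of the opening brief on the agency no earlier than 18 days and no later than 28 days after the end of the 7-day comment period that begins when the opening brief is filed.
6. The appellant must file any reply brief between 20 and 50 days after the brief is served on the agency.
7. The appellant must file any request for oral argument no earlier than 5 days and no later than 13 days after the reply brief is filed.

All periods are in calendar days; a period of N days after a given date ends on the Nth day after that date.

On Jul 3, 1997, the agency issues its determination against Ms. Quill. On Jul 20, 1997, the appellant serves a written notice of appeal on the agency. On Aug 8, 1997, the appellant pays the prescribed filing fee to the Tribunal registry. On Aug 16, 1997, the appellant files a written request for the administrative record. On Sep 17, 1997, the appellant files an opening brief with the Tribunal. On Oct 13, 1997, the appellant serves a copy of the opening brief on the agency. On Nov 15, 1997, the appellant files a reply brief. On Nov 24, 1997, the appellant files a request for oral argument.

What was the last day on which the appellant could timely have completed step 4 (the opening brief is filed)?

Oct 2, 1997

Step 4 runs from Aug 16, 1997, when the record is requested. The window is 23–47 days after Aug 16, 1997; it closes on Oct 2, 1997.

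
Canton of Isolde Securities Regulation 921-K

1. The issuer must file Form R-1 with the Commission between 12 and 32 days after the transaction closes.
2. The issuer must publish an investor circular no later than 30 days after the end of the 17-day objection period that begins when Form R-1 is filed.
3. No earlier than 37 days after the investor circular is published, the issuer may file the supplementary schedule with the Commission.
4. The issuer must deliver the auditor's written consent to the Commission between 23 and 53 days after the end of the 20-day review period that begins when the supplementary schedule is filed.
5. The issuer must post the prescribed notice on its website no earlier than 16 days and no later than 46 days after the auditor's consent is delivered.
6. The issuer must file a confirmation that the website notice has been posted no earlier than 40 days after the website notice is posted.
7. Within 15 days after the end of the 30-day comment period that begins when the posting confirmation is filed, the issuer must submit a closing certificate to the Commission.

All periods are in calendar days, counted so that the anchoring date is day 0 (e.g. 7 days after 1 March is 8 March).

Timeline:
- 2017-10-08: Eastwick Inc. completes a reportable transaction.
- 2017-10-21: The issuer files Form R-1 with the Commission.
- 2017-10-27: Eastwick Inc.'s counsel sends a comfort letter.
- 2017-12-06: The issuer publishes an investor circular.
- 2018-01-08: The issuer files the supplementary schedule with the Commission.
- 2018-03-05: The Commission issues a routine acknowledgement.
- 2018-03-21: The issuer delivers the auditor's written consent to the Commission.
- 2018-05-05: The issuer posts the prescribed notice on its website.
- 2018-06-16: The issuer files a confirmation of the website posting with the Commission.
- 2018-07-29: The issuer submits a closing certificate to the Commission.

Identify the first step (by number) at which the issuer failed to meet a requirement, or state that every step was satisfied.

(1) the permitted window runs from 2017-10-08 + 12 = 2017-10-20 to 2017-10-08 + 32 = 2017-11-09; done 2017-10-21, which is between those dates.
(2) due by 2017-11-07 + 30 days = 2017-12-07; 2017-12-06 is within that limit.
(3) permitted from 2017-12-06 + 37 days = 2018-01-12 onward; acted on 2018-01-08, 4 days prematurely.

Step 3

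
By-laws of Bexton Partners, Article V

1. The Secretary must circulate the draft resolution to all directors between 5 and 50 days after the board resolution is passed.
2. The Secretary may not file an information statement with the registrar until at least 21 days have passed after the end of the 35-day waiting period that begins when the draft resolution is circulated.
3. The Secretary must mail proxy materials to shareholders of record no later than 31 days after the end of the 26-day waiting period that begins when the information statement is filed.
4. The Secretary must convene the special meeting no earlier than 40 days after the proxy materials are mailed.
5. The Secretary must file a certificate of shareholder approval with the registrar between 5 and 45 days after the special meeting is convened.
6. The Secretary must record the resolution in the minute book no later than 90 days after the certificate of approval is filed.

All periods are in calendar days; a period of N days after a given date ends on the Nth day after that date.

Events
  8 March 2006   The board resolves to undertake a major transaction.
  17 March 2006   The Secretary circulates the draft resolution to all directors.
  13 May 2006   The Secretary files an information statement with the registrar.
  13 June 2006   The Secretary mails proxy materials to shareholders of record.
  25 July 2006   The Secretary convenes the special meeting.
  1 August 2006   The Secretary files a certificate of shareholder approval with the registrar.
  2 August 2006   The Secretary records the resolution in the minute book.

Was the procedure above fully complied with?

Step 1: the window is 5–50 days after 8 March 2006 (when the board resolution is passed), so 13 March 2006 through 27 April 2006; done 17 March 2006, which is between those dates.
Step 2: the earliest permitted date is 21 days after 21 April 2006 (end of the 35-day waiting period, which began when the draft resolution is circulated on 17 March 2006), i.e. 12 May 2006; done 13 May 2006 — permitted.
Step 3: 31 days after 8 June 2006 (end of the 26-day waiting period, which began when the information statement is filed on 13 May 2006) is 9 July 2006; done 13 June 2006 — timely.
Step 4: the earliest permitted date is 40 days after 13 June 2006 (when the proxy materials are mailed), i.e. 23 July 2006; 25 July 2006 is on or after that date.
Step 5: the window is 5–45 days after 25 July 2006 (when the special meeting is convened), so 30 July 2006 through 8 September 2006; done 1 August 2006, which is between those dates.
Step 6: 90 days after 1 August 2006 (when the certificate of approval is filed) is 30 October 2006; completed 2 August 2006, before the deadline.

Yes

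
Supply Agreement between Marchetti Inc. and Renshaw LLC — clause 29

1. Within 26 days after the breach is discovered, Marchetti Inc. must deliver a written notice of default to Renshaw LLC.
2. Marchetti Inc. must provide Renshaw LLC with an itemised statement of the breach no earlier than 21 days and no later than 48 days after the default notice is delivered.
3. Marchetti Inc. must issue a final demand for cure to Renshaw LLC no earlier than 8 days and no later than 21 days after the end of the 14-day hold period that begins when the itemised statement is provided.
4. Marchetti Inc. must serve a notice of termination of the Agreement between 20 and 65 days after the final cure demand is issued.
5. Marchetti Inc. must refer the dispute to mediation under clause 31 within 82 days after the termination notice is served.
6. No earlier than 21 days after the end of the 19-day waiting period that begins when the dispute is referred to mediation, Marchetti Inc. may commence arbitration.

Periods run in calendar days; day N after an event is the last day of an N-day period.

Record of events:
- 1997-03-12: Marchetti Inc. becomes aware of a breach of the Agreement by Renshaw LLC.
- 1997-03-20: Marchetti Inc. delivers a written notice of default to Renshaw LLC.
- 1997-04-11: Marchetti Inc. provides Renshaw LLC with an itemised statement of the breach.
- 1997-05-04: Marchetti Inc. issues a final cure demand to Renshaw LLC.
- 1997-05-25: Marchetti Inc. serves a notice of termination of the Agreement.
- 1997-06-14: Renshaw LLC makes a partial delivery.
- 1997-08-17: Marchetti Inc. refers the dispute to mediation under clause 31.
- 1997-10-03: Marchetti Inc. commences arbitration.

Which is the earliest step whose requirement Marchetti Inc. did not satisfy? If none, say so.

Step 5

Step 1: 26 days after 1997-03-12 (when the breach is discovered) is 1997-04-07; done 1997-03-20 — timely.
Step 2: the window is 21–48 days after 1997-03-20 (when the default notice is delivered), so 1997-04-10 through 1997-05-07; done 1997-04-11 — within the window.
Step 3: the window is 8–21 days after 1997-04-25 (end of the 14-day hold period, which began when the itemised statement is provided on 1997-04-11), so 1997-05-03 through 1997-05-16; done 1997-05-04, which is between those dates.
Step 4: the window is 20–65 days after 1997-05-04 (when the final cure demand is issued), so 1997-05-24 through 1997-07-08; 1997-05-25 falls inside that range.
Step 5: 82 days after 1997-05-25 (when the termination notice is served) is 1997-08-15; not done until 1997-08-17, 2 days after the deadline.
No need to go further; step 5 was not satisfied.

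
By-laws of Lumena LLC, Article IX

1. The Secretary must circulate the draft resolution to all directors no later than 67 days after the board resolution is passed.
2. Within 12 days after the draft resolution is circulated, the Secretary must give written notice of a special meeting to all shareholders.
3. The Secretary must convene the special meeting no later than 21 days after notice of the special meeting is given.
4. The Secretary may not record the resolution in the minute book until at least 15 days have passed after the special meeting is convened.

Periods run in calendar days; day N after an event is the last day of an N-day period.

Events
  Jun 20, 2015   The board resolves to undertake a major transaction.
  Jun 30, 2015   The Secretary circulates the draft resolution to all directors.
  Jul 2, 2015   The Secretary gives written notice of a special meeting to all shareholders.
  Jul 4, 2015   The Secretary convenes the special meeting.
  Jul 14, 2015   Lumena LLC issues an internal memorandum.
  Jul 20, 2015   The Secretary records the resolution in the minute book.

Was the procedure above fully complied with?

Yes

(1) due by Jun 20, 2015 + 67 days = Aug 26, 2015; completed Jun 30, 2015, before the deadline.
(2) due by Jun 30, 2015 + 12 days = Jul 12, 2015; Jul 2, 2015 is within that limit.
(3) due by Jul 2, 2015 + 21 days = Jul 23, 2015; done Jul 4, 2015 — timely.
(4) permitted from Jul 4, 2015 + 15 days = Jul 19, 2015 onward; done Jul 20, 2015 — permitted.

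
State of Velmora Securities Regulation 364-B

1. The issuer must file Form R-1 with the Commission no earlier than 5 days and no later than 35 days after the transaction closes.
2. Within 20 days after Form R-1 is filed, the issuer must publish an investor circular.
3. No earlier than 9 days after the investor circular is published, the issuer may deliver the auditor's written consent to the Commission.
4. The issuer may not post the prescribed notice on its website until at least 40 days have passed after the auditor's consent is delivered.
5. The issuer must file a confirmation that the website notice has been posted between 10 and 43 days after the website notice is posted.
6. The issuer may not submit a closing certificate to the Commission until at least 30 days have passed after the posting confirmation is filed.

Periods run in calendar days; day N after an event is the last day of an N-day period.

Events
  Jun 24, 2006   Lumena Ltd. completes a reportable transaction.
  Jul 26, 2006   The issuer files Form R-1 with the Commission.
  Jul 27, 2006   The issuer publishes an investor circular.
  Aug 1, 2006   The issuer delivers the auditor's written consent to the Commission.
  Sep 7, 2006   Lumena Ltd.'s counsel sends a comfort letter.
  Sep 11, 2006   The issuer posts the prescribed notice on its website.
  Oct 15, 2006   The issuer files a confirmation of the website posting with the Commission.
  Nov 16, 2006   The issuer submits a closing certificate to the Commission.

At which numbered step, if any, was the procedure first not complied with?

Step 3

Step 1: the window is 5–35 days after Jun 24, 2006 (when the transaction closes), so Jun 29, 2006 through Jul 29, 2006; done Jul 26, 2006, which is between those dates.
Step 2: 20 days after Jul 26, 2006 (when Form R-1 is filed) is Aug 15, 2006; Jul 27, 2006 is within that limit.
Step 3: the earliest permitted date is 9 days after Jul 27, 2006 (when the investor circular is published), i.e. Aug 5, 2006; done Aug 1, 2006 — 4 days too early.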